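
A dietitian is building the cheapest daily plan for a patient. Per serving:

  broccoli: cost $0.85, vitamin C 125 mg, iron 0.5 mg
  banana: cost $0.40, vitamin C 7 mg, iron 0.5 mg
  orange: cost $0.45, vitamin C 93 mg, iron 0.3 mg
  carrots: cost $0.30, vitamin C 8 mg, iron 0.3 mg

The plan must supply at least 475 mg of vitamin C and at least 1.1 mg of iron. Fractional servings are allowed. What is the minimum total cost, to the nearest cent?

$2.30

For a min-cost LP with two ≥-constraints, a basic feasible solution has at most two positive variables.
broccoli only: max(475/125, 1.1/0.5) = 3.8 servings → $3.23.
banana only: max(475/7, 1.1/0.5) = 67.86 servings → $27.14.
orange only: max(475/93, 1.1/0.3) = 5.108 servings → $2.30.
carrots only: max(475/8, 1.1/0.3) = 59.38 servings → $17.81.
broccoli + banana with both targets exact would need a negative amount; discard.
broccoli + orange: intersection lies outside the first quadrant.
broccoli + carrots: intersection lies outside the first quadrant.
banana + orange with both targets exact would need a negative amount; discard.
banana + carrots: intersection lies outside the first quadrant.
orange + carrots with both targets exact would need a negative amount; discard.
The minimum over all feasible corners is $2.30.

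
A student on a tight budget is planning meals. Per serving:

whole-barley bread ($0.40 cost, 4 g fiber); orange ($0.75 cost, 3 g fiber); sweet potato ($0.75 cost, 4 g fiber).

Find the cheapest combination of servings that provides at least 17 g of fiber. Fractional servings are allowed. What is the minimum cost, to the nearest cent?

Cost per g of fiber: whole-barley bread $0.1000, sweet potato $0.1875, orange $0.2500.
With no serving limits, use only whole-barley bread: 17 g / 4 g = 4.25 servings × $0.40 = $1.70.

$1.70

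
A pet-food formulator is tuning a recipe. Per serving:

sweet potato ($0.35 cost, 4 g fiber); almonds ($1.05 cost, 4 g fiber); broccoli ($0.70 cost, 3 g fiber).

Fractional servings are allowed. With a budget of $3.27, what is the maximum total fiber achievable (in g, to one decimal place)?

37.4 g

Fiber per dollar: sweet potato 11.43, broccoli 4.286, almonds 3.81.
With no serving limits, spend the whole cost allowance on sweet potato: $3.27 / $0.35 × 4 g = 37.4 g.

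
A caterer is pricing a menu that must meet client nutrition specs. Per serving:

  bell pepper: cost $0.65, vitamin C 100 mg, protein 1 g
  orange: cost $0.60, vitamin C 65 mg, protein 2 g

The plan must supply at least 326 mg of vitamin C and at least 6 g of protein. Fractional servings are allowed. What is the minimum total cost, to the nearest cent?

Check every corner: each single food scaled to meet both minima, and each pair solved so both constraints bind.
bell pepper only: max(326/100, 6/1) = 6 servings → $3.90.
orange only: max(326/65, 6/2) = 5.015 servings → $3.01.
bell pepper + orange with both tight: 1.941 servings and 2.03 servings → $2.48.
The minimum over all feasible corners is $2.48.

$2.48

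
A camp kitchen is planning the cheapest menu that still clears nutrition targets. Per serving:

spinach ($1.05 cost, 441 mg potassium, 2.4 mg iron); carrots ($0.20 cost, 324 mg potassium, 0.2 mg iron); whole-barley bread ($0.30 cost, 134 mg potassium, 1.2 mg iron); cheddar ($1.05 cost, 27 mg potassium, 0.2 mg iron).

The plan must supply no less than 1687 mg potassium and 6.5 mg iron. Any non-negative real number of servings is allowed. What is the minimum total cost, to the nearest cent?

For a min-cost LP with two ≥-constraints, a basic feasible solution has at most two positive variables.
spinach only: max(1687/441, 6.5/2.4) = 3.825 servings → $4.02.
carrots only: max(1687/324, 6.5/0.2) = 32.5 servings → $6.50.
whole-barley bread only: max(1687/134, 6.5/1.2) = 12.59 servings → $3.78.
cheddar only: max(1687/27, 6.5/0.2) = 62.48 servings → $65.61.
spinach + carrots with both tight: 2.565 servings and 1.715 servings → $3.04.
spinach + whole-barley bread with both targets exact would need a negative amount; discard.
spinach + cheddar: intersection lies outside the first quadrant.
carrots + whole-barley bread with both tight: 3.186 servings and 4.886 servings → $2.10.
carrots + cheddar with both tight: 2.726 servings and 29.77 servings → $31.81.
whole-barley bread + cheddar: the both-tight solution has a negative serving — not a feasible corner.
The minimum over all feasible corners is $2.10.

$2.10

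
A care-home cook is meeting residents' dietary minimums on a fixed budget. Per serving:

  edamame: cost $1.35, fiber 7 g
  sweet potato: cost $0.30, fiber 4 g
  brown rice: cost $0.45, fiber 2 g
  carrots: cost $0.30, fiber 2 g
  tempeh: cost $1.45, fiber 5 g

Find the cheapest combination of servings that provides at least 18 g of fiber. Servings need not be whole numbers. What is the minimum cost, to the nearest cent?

Cost per g of fiber: sweet potato $0.0750, carrots $0.1500, edamame $0.1929, brown rice $0.2250, tempeh $0.2900.
With no serving limits, use only sweet potato: 18 g / 4 g = 4.5 servings × $0.30 = $1.35.

$1.35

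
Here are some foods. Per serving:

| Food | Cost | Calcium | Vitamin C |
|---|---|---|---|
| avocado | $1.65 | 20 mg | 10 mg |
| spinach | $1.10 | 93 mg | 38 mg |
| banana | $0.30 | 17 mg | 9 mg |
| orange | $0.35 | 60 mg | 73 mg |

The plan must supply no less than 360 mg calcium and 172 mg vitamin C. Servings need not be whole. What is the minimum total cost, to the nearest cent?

$2.10

The cheapest plan sits at a corner of the feasible region — with two constraints it uses at most two foods.
avocado only: max(360/20, 172/10) = 18 servings → $29.70.
spinach only: max(360/93, 172/38) = 4.526 servings → $4.98.
banana only: max(360/17, 172/9) = 21.18 servings → $6.35.
orange only: max(360/60, 172/73) = 6 servings → $2.10.
avocado + spinach with both tight: 13.62 servings and 0.9412 servings → $23.51.
avocado + banana: intersection lies outside the first quadrant.
avocado + orange: intersection lies outside the first quadrant.
spinach + banana with both tight: 1.654 servings and 12.13 servings → $5.46.
spinach + orange with both tight: 3.54 servings and 0.5136 servings → $4.07.
banana + orange: the both-tight solution has a negative serving — not a feasible corner.
Cheapest feasible corner: $2.10.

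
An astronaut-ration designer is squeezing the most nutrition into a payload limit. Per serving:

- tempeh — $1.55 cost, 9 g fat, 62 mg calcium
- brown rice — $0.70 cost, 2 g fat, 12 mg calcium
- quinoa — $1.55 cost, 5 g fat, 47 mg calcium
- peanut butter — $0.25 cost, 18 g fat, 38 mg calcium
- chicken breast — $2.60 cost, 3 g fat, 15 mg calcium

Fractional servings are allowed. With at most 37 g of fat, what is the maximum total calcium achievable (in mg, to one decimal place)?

347.8 mg

Calcium per g fat: quinoa 9.4, tempeh 6.889, brown rice 6, chicken breast 5, peanut butter 2.111.
With no serving limits, spend the whole fat allowance on quinoa: 37 g / 5 g × 47 mg = 347.8 mg.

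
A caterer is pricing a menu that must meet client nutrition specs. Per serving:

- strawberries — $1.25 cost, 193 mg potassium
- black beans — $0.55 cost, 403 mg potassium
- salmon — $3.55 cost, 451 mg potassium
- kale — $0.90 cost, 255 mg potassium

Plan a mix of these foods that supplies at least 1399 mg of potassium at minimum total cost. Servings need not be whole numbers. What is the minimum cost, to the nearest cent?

$1.91

Cost per mg of potassium: black beans $0.0014, kale $0.0035, strawberries $0.0065, salmon $0.0079.
With no serving limits, use only black beans: 1399 mg / 403 mg = 3.471 servings × $0.55 = $1.91.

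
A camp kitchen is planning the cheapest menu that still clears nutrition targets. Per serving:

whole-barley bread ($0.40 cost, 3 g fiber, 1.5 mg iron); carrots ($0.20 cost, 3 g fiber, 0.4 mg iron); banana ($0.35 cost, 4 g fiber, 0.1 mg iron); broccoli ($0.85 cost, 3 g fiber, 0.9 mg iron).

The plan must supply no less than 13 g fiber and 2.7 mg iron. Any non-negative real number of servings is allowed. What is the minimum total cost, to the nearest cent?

With two linear requirements the optimum uses one or two foods; enumerate the corners.
whole-barley bread only: max(13/3, 2.7/1.5) = 4.333 servings → $1.73.
carrots only: max(13/3, 2.7/0.4) = 6.75 servings → $1.35.
banana only: max(13/4, 2.7/0.1) = 27 servings → $9.45.
broccoli only: max(13/3, 2.7/0.9) = 4.333 servings → $3.68.
whole-barley bread + carrots with both tight: 0.8788 servings and 3.455 servings → $1.04.
whole-barley bread + banana with both tight: 1.667 servings and 2 servings → $1.37.
whole-barley bread + broccoli: the both-tight solution has a negative serving — not a feasible corner.
carrots + banana: the both-tight solution has a negative serving — not a feasible corner.
carrots + broccoli with both tight: 2.4 servings and 1.933 servings → $2.12.
banana + broccoli with both tight: 1.091 servings and 2.879 servings → $2.83.
Cheapest feasible corner: $1.04.

$1.04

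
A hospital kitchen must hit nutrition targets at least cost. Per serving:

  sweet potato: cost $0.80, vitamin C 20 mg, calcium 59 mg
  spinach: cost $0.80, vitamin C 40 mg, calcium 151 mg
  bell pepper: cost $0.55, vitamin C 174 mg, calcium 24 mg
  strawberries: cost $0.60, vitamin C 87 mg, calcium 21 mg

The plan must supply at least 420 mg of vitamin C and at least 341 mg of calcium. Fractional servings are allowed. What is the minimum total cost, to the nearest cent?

Check every corner: each single food scaled to meet both minima, and each pair solved so both constraints bind.
sweet potato only: max(420/20, 341/59) = 21 servings → $16.80.
spinach only: max(420/40, 341/151) = 10.5 servings → $8.40.
bell pepper only: max(420/174, 341/24) = 14.21 servings → $7.81.
strawberries only: max(420/87, 341/21) = 16.24 servings → $9.74.
sweet potato + spinach: the both-tight solution has a negative serving — not a feasible corner.
sweet potato + bell pepper with both tight: 5.033 servings and 1.835 servings → $5.04.
sweet potato + strawberries with both tight: 4.423 servings and 3.811 servings → $5.83.
spinach + bell pepper with both tight: 1.946 servings and 1.967 servings → $2.64.
spinach + strawberries with both tight: 1.695 servings and 4.048 servings → $3.79.
bell pepper + strawberries: the both-tight solution has a negative serving — not a feasible corner.
So the least-cost plan costs $2.64.

$2.64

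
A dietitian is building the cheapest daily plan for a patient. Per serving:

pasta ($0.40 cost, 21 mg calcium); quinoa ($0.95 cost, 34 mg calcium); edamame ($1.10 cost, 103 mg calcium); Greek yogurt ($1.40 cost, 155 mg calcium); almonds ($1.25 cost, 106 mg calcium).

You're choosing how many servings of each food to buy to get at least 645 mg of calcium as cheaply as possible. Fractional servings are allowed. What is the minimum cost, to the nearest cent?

Cost per mg of calcium: Greek yogurt $0.0090, edamame $0.0107, almonds $0.0118, pasta $0.0190, quinoa $0.0279.
With no serving limits, use only Greek yogurt: 645 mg / 155 mg = 4.161 servings × $1.40 = $5.83.

$5.83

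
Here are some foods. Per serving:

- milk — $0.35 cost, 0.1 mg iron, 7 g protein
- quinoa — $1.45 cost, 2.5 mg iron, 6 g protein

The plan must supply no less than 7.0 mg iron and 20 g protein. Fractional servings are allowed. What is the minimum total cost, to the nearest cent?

At the optimum either one food covers both requirements or two foods hit both targets exactly; no other combination can be cheaper.
milk only: max(7.0/0.1, 20/7) = 70 servings → $24.50.
quinoa only: max(7.0/2.5, 20/6) = 3.333 servings → $4.83.
milk + quinoa with both tight: 0.4734 servings and 2.781 servings → $4.20.
So the least-cost plan costs $4.20.

$4.20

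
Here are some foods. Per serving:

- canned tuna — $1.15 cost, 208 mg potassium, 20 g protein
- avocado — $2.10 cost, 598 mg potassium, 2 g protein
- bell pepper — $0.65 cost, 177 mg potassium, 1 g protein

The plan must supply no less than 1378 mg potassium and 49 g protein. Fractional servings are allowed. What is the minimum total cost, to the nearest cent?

The cheapest plan sits at a corner of the feasible region — with two constraints it uses at most two foods.
canned tuna only: max(1378/208, 49/20) = 6.625 servings → $7.62.
avocado only: max(1378/598, 49/2) = 24.5 servings → $51.45.
bell pepper only: max(1378/177, 49/1) = 49 servings → $31.85.
canned tuna + avocado with both tight: 2.3 servings and 1.505 servings → $5.80.
canned tuna + bell pepper with both tight: 2.189 servings and 5.212 servings → $5.91.
avocado + bell pepper with both targets exact would need a negative amount; discard.
So the least-cost plan costs $5.80.

$5.80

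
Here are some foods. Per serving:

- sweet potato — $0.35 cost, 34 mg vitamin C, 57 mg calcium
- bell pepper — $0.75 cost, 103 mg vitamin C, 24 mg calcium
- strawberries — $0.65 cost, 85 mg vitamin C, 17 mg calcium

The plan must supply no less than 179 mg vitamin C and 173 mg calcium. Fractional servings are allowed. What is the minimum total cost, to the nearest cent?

Compare the cost at each extreme point of the feasible region.
sweet potato only: max(179/34, 173/57) = 5.265 servings → $1.84.
bell pepper only: max(179/103, 173/24) = 7.208 servings → $5.41.
strawberries only: max(179/85, 173/17) = 10.18 servings → $6.61.
sweet potato + bell pepper with both tight: 2.675 servings and 0.8548 servings → $1.58.
sweet potato + strawberries with both tight: 2.733 servings and 1.013 servings → $1.61.
bell pepper + strawberries with both targets exact would need a negative amount; discard.
The minimum over all feasible corners is $1.58.

$1.58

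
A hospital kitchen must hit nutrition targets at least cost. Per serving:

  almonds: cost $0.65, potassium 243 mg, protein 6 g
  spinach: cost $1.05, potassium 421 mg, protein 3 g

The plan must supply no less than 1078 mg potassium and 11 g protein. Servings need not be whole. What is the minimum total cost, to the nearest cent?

Two binding constraints pin down two serving amounts, so the optimal mix uses at most two foods. The candidates are each food alone (scaled to the tighter of potassium/protein) and each pair with both constraints tight.
almonds only: max(1078/243, 11/6) = 4.436 servings → $2.88.
spinach only: max(1078/421, 11/3) = 3.667 servings → $3.85.
almonds + spinach with both tight: 0.7774 servings and 2.112 servings → $2.72.
Cheapest feasible corner: $2.72.

$2.72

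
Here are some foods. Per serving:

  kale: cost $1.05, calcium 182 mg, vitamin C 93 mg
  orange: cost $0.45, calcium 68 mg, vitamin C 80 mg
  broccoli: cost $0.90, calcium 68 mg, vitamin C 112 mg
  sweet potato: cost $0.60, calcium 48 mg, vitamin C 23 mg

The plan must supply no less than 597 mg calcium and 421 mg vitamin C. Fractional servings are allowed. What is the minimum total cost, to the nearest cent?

With two linear requirements the optimum uses one or two foods; enumerate the corners.
kale only: max(597/182, 421/93) = 4.527 servings → $4.75.
orange only: max(597/68, 421/80) = 8.779 servings → $3.95.
broccoli only: max(597/68, 421/112) = 8.779 servings → $7.90.
sweet potato only: max(597/48, 421/23) = 18.3 servings → $10.98.
kale + orange with both tight: 2.323 servings and 2.562 servings → $3.59.
kale + broccoli with both tight: 2.719 servings and 1.501 servings → $4.21.
kale + sweet potato with both targets exact would need a negative amount; discard.
orange + broccoli: the both-tight solution has a negative serving — not a feasible corner.
orange + sweet potato with both tight: 2.846 servings and 8.406 servings → $6.32.
broccoli + sweet potato with both tight: 1.699 servings and 10.03 servings → $7.55.
The minimum over all feasible corners is $3.59.

$3.59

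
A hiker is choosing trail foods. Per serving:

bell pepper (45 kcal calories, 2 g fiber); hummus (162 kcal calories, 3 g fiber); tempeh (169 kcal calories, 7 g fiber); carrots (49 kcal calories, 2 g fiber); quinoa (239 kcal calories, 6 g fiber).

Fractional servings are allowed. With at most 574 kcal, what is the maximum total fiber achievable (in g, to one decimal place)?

Fiber per kcal: bell pepper 0.04444, tempeh 0.04142, carrots 0.04082, quinoa 0.0251, hummus 0.01852.
With no serving limits, spend the whole calories allowance on bell pepper: 574 kcal / 45 kcal × 2 g = 25.5 g.

25.5 g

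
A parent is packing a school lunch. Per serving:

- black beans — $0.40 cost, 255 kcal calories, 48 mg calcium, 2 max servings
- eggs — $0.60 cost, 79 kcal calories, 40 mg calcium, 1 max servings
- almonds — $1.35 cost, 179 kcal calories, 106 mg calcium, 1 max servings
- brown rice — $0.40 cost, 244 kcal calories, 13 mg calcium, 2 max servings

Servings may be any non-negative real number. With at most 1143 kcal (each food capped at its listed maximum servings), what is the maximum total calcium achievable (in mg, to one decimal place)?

Calcium per kcal: almonds 0.5922, eggs 0.5063, black beans 0.1882, brown rice 0.05328.
Take 1 serving of almonds: uses 179 kcal, +106.0 mg calcium (running total 106.0 mg).
Take 1 serving of eggs: uses 79 kcal, +40.0 mg calcium (running total 146.0 mg).
Take 2 servings of black beans: uses 510 kcal, +96.0 mg calcium (running total 242.0 mg).
Take 1.537 servings of brown rice: uses 375 kcal, +20.0 mg calcium (running total 262.0 mg).
Filling greedily by calcium-per-kcal is optimal for one linear limit, giving 262.0 mg.

262.0 mg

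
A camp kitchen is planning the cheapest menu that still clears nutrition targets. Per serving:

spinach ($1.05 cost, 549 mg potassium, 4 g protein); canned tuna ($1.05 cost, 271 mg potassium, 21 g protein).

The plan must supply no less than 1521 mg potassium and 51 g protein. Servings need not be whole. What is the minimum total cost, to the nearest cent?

With two linear requirements the optimum uses one or two foods; enumerate the corners.
spinach only: max(1521/549, 51/4) = 12.75 servings → $13.39.
canned tuna only: max(1521/271, 51/21) = 5.613 servings → $5.89.
spinach + canned tuna with both tight: 1.735 servings and 2.098 servings → $4.02.
The minimum over all feasible corners is $4.02.

$4.02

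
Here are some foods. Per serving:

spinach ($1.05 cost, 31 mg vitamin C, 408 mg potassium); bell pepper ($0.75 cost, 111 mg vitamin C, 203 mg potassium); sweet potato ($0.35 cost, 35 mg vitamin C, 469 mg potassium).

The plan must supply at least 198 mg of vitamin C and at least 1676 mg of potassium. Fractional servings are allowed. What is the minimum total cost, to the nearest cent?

$1.71

The cheapest plan sits at a corner of the feasible region — with two constraints it uses at most two foods.
spinach only: max(198/31, 1676/408) = 6.387 servings → $6.71.
bell pepper only: max(198/111, 1676/203) = 8.256 servings → $6.19.
sweet potato only: max(198/35, 1676/469) = 5.657 servings → $1.98.
spinach + bell pepper with both tight: 3.74 servings and 0.7393 servings → $4.48.
spinach + sweet potato with both targets exact would need a negative amount; discard.
bell pepper + sweet potato with both tight: 0.7608 servings and 3.244 servings → $1.71.
Cheapest feasible corner: $1.71.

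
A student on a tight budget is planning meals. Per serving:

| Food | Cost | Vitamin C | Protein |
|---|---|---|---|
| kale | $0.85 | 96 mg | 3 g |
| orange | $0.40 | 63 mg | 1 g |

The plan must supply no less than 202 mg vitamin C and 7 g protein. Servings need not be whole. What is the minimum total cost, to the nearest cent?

$1.98

Minimising a linear cost over {vitamin C ≥ 202, protein ≥ 7, servings ≥ 0} — the optimum is at a vertex, using one or two foods.
kale only: max(202/96, 7/3) = 2.333 servings → $1.98.
orange only: max(202/63, 7/1) = 7 servings → $2.80.
kale + orange: the both-tight solution has a negative serving — not a feasible corner.
The minimum over all feasible corners is $1.98.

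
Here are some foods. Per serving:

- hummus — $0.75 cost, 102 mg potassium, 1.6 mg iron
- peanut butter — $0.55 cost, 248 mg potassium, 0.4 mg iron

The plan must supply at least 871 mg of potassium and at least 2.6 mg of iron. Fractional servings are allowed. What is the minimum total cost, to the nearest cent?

$2.37

This is a tiny linear program; its minimum lies at a vertex of the feasible set. List the vertices and price them.
hummus only: max(871/102, 2.6/1.6) = 8.539 servings → $6.40.
peanut butter only: max(871/248, 2.6/0.4) = 6.5 servings → $3.58.
hummus + peanut butter with both tight: 0.8326 servings and 3.17 servings → $2.37.
The minimum over all feasible corners is $2.37.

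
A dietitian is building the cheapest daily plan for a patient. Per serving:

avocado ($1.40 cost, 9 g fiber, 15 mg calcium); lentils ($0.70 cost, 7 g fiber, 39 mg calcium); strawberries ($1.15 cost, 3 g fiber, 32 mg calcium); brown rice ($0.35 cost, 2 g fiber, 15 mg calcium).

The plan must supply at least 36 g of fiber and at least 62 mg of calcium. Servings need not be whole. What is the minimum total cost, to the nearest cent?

Check every corner: each single food scaled to meet both minima, and each pair solved so both constraints bind.
avocado only: max(36/9, 62/15) = 4.133 servings → $5.79.
lentils only: max(36/7, 62/39) = 5.143 servings → $3.60.
strawberries only: max(36/3, 62/32) = 12 servings → $13.80.
brown rice only: max(36/2, 62/15) = 18 servings → $6.30.
avocado + lentils with both tight: 3.943 servings and 0.07317 servings → $5.57.
avocado + strawberries with both tight: 3.975 servings and 0.07407 servings → $5.65.
avocado + brown rice with both tight: 3.962 servings and 0.1714 servings → $5.61.
lentils + strawberries with both targets exact would need a negative amount; discard.
lentils + brown rice: intersection lies outside the first quadrant.
strawberries + brown rice: the both-tight solution has a negative serving — not a feasible corner.
The minimum over all feasible corners is $3.60.

$3.60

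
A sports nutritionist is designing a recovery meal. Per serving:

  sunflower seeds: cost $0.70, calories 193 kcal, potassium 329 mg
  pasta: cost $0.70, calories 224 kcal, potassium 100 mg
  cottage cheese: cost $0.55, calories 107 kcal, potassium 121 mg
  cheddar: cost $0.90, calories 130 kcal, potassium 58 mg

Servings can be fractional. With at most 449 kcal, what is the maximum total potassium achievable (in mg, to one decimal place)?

765.4 mg

Potassium per kcal: sunflower seeds 1.705, cottage cheese 1.131, pasta 0.4464, cheddar 0.4462.
With no serving limits, spend the whole calories allowance on sunflower seeds: 449 kcal / 193 kcal × 329 mg = 765.4 mg.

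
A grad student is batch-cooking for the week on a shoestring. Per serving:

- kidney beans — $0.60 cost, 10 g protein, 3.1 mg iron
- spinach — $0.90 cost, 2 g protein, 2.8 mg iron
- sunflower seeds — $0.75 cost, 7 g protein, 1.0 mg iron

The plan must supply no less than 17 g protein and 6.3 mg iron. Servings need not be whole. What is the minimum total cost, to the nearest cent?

A basic optimal solution has at most two foods positive. Try each food alone and each pair with both targets met exactly.
kidney beans only: max(17/10, 6.3/3.1) = 2.032 servings → $1.22.
spinach only: max(17/2, 6.3/2.8) = 8.5 servings → $7.65.
sunflower seeds only: max(17/7, 6.3/1.0) = 6.3 servings → $4.72.
kidney beans + spinach with both tight: 1.606 servings and 0.4725 servings → $1.39.
kidney beans + sunflower seeds: the both-tight solution has a negative serving — not a feasible corner.
spinach + sunflower seeds with both tight: 1.54 servings and 1.989 servings → $2.88.
The minimum over all feasible corners is $1.22.

$1.22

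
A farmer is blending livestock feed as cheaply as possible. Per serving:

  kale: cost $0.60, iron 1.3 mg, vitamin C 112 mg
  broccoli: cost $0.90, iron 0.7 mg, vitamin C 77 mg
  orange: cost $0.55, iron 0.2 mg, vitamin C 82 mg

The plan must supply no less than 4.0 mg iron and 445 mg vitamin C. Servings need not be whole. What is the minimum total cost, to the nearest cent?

An LP optimum is at a vertex; with two nutrient constraints at most two foods are used. Check each candidate.
kale only: max(4.0/1.3, 445/112) = 3.973 servings → $2.38.
broccoli only: max(4.0/0.7, 445/77) = 5.779 servings → $5.20.
orange only: max(4.0/0.2, 445/82) = 20 servings → $11.00.
kale + broccoli: intersection lies outside the first quadrant.
kale + orange with both tight: 2.838 servings and 1.55 servings → $2.56.
broccoli + orange with both tight: 5.69 servings and 0.08333 servings → $5.17.
Cheapest feasible corner: $2.38.

$2.38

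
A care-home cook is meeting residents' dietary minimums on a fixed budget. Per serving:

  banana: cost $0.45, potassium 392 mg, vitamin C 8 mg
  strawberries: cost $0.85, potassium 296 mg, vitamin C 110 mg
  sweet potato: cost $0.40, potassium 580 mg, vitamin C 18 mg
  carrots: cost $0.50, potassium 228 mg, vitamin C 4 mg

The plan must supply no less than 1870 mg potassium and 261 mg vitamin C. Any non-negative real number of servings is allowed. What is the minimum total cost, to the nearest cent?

An LP optimum is at a vertex; with two nutrient constraints at most two foods are used. Check each candidate.
banana only: max(1870/392, 261/8) = 32.62 servings → $14.68.
strawberries only: max(1870/296, 261/110) = 6.318 servings → $5.37.
sweet potato only: max(1870/580, 261/18) = 14.5 servings → $5.80.
carrots only: max(1870/228, 261/4) = 65.25 servings → $32.62.
banana + strawberries with both tight: 3.152 servings and 2.144 servings → $3.24.
banana + sweet potato: the both-tight solution has a negative serving — not a feasible corner.
banana + carrots: the both-tight solution has a negative serving — not a feasible corner.
strawberries + sweet potato with both tight: 2.013 servings and 2.197 servings → $2.59.
strawberries + carrots with both tight: 2.177 servings and 5.375 servings → $4.54.
sweet potato + carrots: the both-tight solution has a negative serving — not a feasible corner.
The minimum over all feasible corners is $2.59.

$2.59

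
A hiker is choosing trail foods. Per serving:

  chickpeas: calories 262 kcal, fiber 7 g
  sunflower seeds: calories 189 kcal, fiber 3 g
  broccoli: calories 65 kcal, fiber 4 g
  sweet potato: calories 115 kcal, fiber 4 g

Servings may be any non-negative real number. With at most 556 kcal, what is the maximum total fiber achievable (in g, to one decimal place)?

34.2 g

Fiber per kcal: broccoli 0.06154, sweet potato 0.03478, chickpeas 0.02672, sunflower seeds 0.01587.
With no serving limits, spend the whole calories allowance on broccoli: 556 kcal / 65 kcal × 4 g = 34.2 g.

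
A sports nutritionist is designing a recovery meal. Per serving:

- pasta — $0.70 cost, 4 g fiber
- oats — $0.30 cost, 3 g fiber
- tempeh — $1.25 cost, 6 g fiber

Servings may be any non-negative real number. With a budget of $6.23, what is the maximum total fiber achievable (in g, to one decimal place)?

Fiber per dollar: oats 10, pasta 5.714, tempeh 4.8.
With no serving limits, spend the whole cost allowance on oats: $6.23 / $0.30 × 3 g = 62.3 g.

62.3 g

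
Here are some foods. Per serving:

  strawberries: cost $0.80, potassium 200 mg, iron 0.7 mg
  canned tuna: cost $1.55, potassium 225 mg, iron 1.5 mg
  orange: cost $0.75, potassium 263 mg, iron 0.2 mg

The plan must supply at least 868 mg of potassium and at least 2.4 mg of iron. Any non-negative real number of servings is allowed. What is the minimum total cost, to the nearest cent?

For a min-cost LP with two ≥-constraints, a basic feasible solution has at most two positive variables.
strawberries only: max(868/200, 2.4/0.7) = 4.34 servings → $3.47.
canned tuna only: max(868/225, 2.4/1.5) = 3.858 servings → $5.98.
orange only: max(868/263, 2.4/0.2) = 12 servings → $9.00.
strawberries + canned tuna: the both-tight solution has a negative serving — not a feasible corner.
strawberries + orange with both tight: 3.176 servings and 0.8855 servings → $3.20.
canned tuna + orange with both tight: 1.309 servings and 2.18 servings → $3.66.
So the least-cost plan costs $3.20.

$3.20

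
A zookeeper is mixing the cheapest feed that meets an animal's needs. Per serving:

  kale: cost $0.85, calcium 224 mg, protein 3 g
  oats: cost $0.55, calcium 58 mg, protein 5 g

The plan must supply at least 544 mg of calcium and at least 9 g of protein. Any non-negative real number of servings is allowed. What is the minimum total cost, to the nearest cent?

At the optimum either one food covers both requirements or two foods hit both targets exactly; no other combination can be cheaper.
kale only: max(544/224, 9/3) = 3 servings → $2.55.
oats only: max(544/58, 9/5) = 9.379 servings → $5.16.
kale + oats with both tight: 2.323 servings and 0.4059 servings → $2.20.
Cheapest feasible corner: $2.20.

$2.20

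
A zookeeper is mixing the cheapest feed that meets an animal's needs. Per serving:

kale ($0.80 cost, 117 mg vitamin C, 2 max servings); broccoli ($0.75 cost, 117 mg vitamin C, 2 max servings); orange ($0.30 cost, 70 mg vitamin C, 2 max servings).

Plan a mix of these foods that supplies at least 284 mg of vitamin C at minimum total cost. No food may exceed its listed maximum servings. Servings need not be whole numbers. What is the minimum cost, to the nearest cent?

$1.52

Cost per mg of vitamin C: orange $0.0043, broccoli $0.0064, kale $0.0068.
Take 2 servings of orange: +140.0 mg vitamin C for $0.60 (total $0.60, still need 144.0 mg).
Take 1.231 servings of broccoli: +144.0 mg vitamin C for $0.92 (total $1.52, still need 0.0 mg).
Filling from the cheapest source first is optimal under one linear minimum: $1.52.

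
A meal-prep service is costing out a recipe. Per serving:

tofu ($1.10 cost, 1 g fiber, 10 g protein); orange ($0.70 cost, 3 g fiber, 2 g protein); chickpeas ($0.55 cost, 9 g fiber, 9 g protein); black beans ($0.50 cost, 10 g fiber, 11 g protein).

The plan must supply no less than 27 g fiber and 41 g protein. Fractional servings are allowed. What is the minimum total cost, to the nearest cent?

$1.86

Two binding constraints pin down two serving amounts, so the optimal mix uses at most two foods. The candidates are each food alone (scaled to the tighter of fiber/protein) and each pair with both constraints tight.
tofu only: max(27/1, 41/10) = 27 servings → $29.70.
orange only: max(27/3, 41/2) = 20.5 servings → $14.35.
chickpeas only: max(27/9, 41/9) = 4.556 servings → $2.51.
black beans only: max(27/10, 41/11) = 3.727 servings → $1.86.
tofu + orange with both tight: 2.464 servings and 8.179 servings → $8.44.
tofu + chickpeas with both tight: 1.556 servings and 2.827 servings → $3.27.
tofu + black beans with both tight: 1.27 servings and 2.573 servings → $2.68.
orange + chickpeas: intersection lies outside the first quadrant.
orange + black beans with both targets exact would need a negative amount; discard.
chickpeas + black beans with both targets exact would need a negative amount; discard.
Cheapest feasible corner: $1.86.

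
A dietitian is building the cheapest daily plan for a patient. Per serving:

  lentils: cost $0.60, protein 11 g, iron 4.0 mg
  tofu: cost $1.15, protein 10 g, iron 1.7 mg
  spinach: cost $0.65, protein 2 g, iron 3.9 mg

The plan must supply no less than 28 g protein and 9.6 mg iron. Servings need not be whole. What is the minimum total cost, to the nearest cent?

$1.53

The cheapest plan sits at a corner of the feasible region — with two constraints it uses at most two foods.
lentils only: max(28/11, 9.6/4.0) = 2.545 servings → $1.53.
tofu only: max(28/10, 9.6/1.7) = 5.647 servings → $6.49.
spinach only: max(28/2, 9.6/3.9) = 14 servings → $9.10.
lentils + tofu with both tight: 2.272 servings and 0.3005 servings → $1.71.
lentils + spinach with both targets exact would need a negative amount; discard.
tofu + spinach with both tight: 2.528 servings and 1.36 servings → $3.79.
So the least-cost plan costs $1.53.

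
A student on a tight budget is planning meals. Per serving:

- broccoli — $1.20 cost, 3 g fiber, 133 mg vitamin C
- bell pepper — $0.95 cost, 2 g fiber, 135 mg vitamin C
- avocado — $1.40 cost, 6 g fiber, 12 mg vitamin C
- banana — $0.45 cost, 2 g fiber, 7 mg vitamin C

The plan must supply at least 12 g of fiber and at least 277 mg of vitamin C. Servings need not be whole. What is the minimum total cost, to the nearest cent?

An LP optimum is at a vertex; with two nutrient constraints at most two foods are used. Check each candidate.
broccoli only: max(12/3, 277/133) = 4 servings → $4.80.
bell pepper only: max(12/2, 277/135) = 6 servings → $5.70.
avocado only: max(12/6, 277/12) = 23.08 servings → $32.32.
banana only: max(12/2, 277/7) = 39.57 servings → $17.81.
broccoli + bell pepper: intersection lies outside the first quadrant.
broccoli + avocado with both tight: 1.992 servings and 1.004 servings → $3.80.
broccoli + banana with both tight: 1.918 servings and 3.122 servings → $3.71.
bell pepper + avocado with both tight: 1.931 servings and 1.356 servings → $3.73.
bell pepper + banana with both tight: 1.836 servings and 4.164 servings → $3.62.
avocado + banana: the both-tight solution has a negative serving — not a feasible corner.
So the least-cost plan costs $3.62.

$3.62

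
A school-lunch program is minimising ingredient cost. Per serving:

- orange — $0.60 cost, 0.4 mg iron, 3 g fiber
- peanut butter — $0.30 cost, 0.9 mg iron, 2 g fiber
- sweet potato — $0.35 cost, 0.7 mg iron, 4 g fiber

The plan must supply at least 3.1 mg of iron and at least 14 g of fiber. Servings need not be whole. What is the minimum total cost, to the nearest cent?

For a min-cost LP with two ≥-constraints, a basic feasible solution has at most two positive variables.
orange only: max(3.1/0.4, 14/3) = 7.75 servings → $4.65.
peanut butter only: max(3.1/0.9, 14/2) = 7 servings → $2.10.
sweet potato only: max(3.1/0.7, 14/4) = 4.429 servings → $1.55.
orange + peanut butter with both tight: 3.368 servings and 1.947 servings → $2.61.
orange + sweet potato: the both-tight solution has a negative serving — not a feasible corner.
peanut butter + sweet potato with both tight: 1.182 servings and 2.909 servings → $1.37.
The minimum over all feasible corners is $1.37.

$1.37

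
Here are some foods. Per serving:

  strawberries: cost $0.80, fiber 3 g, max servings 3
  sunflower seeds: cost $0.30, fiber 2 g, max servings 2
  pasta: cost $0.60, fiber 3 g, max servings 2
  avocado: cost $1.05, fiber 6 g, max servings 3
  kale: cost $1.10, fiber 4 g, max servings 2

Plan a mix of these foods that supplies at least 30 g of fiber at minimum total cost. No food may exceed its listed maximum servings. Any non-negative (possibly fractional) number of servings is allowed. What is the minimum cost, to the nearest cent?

Cost per g of fiber: sunflower seeds $0.1500, avocado $0.1750, pasta $0.2000, strawberries $0.2667, kale $0.2750.
Take 2 servings of sunflower seeds: +4.0 g fiber for $0.60 (total $0.60, still need 26.0 g).
Take 3 servings of avocado: +18.0 g fiber for $3.15 (total $3.75, still need 8.0 g).
Take 2 servings of pasta: +6.0 g fiber for $1.20 (total $4.95, still need 2.0 g).
Take 0.6667 servings of strawberries: +2.0 g fiber for $0.53 (total $5.48, still need 0.0 g).
Filling from the cheapest source first is optimal under one linear minimum: $5.48.

$5.48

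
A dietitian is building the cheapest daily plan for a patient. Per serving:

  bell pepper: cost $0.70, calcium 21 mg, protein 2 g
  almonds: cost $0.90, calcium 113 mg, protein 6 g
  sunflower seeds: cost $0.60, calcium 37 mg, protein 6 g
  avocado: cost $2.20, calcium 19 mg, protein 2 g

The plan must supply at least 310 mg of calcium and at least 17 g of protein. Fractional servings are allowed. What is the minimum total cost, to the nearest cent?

With two linear requirements the optimum uses one or two foods; enumerate the corners.
bell pepper only: max(310/21, 17/2) = 14.76 servings → $10.33.
almonds only: max(310/113, 17/6) = 2.833 servings → $2.55.
sunflower seeds only: max(310/37, 17/6) = 8.378 servings → $5.03.
avocado only: max(310/19, 17/2) = 16.32 servings → $35.89.
bell pepper + almonds with both tight: 0.61 servings and 2.63 servings → $2.79.
bell pepper + sunflower seeds: intersection lies outside the first quadrant.
bell pepper + avocado with both targets exact would need a negative amount; discard.
almonds + sunflower seeds with both tight: 2.7 servings and 0.1338 servings → $2.51.
almonds + avocado with both tight: 2.652 servings and 0.5446 servings → $3.58.
sunflower seeds + avocado: the both-tight solution has a negative serving — not a feasible corner.
So the least-cost plan costs $2.51.

$2.51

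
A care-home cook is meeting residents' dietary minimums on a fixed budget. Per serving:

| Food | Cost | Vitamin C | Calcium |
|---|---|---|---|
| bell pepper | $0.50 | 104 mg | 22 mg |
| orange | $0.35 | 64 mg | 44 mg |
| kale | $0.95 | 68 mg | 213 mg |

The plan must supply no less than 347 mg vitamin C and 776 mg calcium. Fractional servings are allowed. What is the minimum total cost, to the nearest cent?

bell pepper only: max(347/104, 776/22) = 35.27 servings → $17.64.
orange only: max(347/64, 776/44) = 17.64 servings → $6.17.
kale only: max(347/68, 776/213) = 5.103 servings → $4.85.
bell pepper + orange: intersection lies outside the first quadrant.
bell pepper + kale with both tight: 1.024 servings and 3.537 servings → $3.87.
orange + kale with both tight: 1.987 servings and 3.233 servings → $3.77.
The minimum over all feasible corners is $3.77.

$3.77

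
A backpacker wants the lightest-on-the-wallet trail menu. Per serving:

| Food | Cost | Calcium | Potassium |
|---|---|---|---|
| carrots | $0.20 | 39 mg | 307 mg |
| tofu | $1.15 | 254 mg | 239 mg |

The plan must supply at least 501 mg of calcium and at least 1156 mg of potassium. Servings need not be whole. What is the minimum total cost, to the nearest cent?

$2.33

A basic optimal solution has at most two foods positive. Try each food alone and each pair with both targets met exactly.
carrots only: max(501/39, 1156/307) = 12.85 servings → $2.57.
tofu only: max(501/254, 1156/239) = 4.837 servings → $5.56.
carrots + tofu with both tight: 2.533 servings and 1.584 servings → $2.33.
The minimum over all feasible corners is $2.33.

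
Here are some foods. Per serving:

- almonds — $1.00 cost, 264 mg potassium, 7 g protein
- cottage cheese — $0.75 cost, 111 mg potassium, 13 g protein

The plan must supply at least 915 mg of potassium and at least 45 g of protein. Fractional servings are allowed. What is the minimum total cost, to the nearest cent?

$4.15

Check every corner: each single food scaled to meet both minima, and each pair solved so both constraints bind.
almonds only: max(915/264, 45/7) = 6.429 servings → $6.43.
cottage cheese only: max(915/111, 45/13) = 8.243 servings → $6.18.
almonds + cottage cheese with both tight: 2.599 servings and 2.062 servings → $4.15.
The minimum over all feasible corners is $4.15.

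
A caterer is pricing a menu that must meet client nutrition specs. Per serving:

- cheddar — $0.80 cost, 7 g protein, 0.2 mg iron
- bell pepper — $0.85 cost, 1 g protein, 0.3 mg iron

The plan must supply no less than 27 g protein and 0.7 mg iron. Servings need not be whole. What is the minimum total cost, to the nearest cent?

This is a tiny linear program; its minimum lies at a vertex of the feasible set. List the vertices and price them.
cheddar only: max(27/7, 0.7/0.2) = 3.857 servings → $3.09.
bell pepper only: max(27/1, 0.7/0.3) = 27 servings → $22.95.
cheddar + bell pepper: intersection lies outside the first quadrant.
So the least-cost plan costs $3.09.

$3.09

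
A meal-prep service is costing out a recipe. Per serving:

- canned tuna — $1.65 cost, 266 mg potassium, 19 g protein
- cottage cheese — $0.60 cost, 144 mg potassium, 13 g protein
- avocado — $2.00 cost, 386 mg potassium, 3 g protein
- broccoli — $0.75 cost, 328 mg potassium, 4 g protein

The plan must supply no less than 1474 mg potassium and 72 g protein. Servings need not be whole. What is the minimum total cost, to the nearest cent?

canned tuna only: max(1474/266, 72/19) = 5.541 servings → $9.14.
cottage cheese only: max(1474/144, 72/13) = 10.24 servings → $6.14.
avocado only: max(1474/386, 72/3) = 24 servings → $48.00.
broccoli only: max(1474/328, 72/4) = 18 servings → $13.50.
canned tuna + cottage cheese with both targets exact would need a negative amount; discard.
canned tuna + avocado with both tight: 3.576 servings and 1.355 servings → $8.61.
canned tuna + broccoli with both tight: 3.429 servings and 1.713 servings → $6.94.
cottage cheese + avocado with both tight: 5.096 servings and 1.918 servings → $6.89.
cottage cheese + broccoli with both tight: 4.805 servings and 2.384 servings → $4.67.
avocado + broccoli: the both-tight solution has a negative serving — not a feasible corner.
So the least-cost plan costs $4.67.

$4.67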